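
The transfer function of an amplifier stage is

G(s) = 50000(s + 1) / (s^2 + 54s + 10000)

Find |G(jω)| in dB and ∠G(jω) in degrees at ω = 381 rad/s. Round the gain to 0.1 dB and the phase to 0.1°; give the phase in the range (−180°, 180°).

At s = jω = j381:
zero (s+1): 1 + j381 → |·| = √(1²+381²) = √145162 ≈ 381, ∠ = arctan(381/1) ≈ 89.85°
quadratic: (j381)² + 54·j381 + 10000 = -135161 + j20574 → |·| ≈ 1.3672e+05, ∠ ≈ 171.34°
|G| = 50000 · 381 / 1.3672e+05 ≈ 139.34
Gain = 20 log₁₀(139.34) ≈ 42.88 dB
∠G = 89.85° − 171.34° = -81.49°

42.9 dB, -81.5°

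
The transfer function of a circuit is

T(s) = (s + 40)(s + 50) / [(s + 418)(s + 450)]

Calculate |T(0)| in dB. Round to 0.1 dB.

T(0) = 1·40·50 / (418·450) ≈ 0.010633
20 log₁₀(0.010633) ≈ -39.47 dB

-39.5 dB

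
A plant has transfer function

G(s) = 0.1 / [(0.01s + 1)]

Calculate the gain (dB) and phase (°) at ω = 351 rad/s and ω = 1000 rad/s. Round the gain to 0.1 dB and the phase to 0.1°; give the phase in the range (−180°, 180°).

ω = 351: -31.2 dB, -74.1°; ω = 1000: -40.0 dB, -84.3°

At ω = 351 rad/s:
pole (1 + j351·0.01) = 1 + j3.51 → |·| ≈ 3.6497, ∠ ≈ 74.10°
|G| = 0.1 · 1 / (3.6497) ≈ 0.0274
Gain = 20 log₁₀(0.0274) ≈ -31.24 dB
∠G = (0°) − (74.10°) = -74.10°

At ω = 1000 rad/s:
pole (1 + j1000·0.01) = 1 + j10 → |·| ≈ 10.05, ∠ ≈ 84.29°
|G| = 0.1 · 1 / (10.05) ≈ 0.0099502
Gain = 20 log₁₀(0.0099502) ≈ -40.04 dB
∠G = (0°) − (84.29°) = -84.29°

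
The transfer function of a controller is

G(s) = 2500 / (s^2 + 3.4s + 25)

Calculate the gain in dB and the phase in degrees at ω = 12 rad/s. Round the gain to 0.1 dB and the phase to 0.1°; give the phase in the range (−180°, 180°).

26.0 dB, -161.1°

At s = jω = j12:
quadratic: (j12)² + 3.4·j12 + 25 = -119 + j40.8 → |·| ≈ 125.8, ∠ ≈ 161.08°
|G| = 2500 / 125.8 ≈ 19.873
Gain = 20 log₁₀(19.873) ≈ 25.97 dB
∠G = 0.00° − 161.08° = -161.08°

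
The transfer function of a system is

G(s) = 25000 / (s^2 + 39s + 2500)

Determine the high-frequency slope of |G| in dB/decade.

-40 dB/decade

Each pole contributes −20 dB/decade at high frequency; each zero contributes +20 dB/decade.
Net: 0 zero(s) − 2 pole(s) → -40 dB/decade.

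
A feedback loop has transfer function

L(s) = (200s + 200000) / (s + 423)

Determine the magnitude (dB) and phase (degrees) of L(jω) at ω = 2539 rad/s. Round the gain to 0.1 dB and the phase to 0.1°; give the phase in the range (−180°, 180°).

46.5 dB, -12.0°

Substitute s = j2539:
Numerator: 200(j2539) + 200000 = 200000 + j507800
Denominator: (j2539) + 423 = 423 + j2539
|N| = √(200000² + 507800²) ≈ 5.4577e+05, ∠N ≈ 68.50°
|D| = √(423² + 2539²) ≈ 2574, ∠D ≈ 80.54°
|L| = 5.4577e+05 / 2574 ≈ 212.03
Gain = 20 log₁₀(212.03) ≈ 46.53 dB
∠L = 68.50° − 80.54° = -12.04°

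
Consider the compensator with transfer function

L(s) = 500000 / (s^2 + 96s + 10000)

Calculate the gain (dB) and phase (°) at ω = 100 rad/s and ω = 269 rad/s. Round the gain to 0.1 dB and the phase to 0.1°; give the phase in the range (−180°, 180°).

ω = 100: 34.3 dB, -90.0°; ω = 269: 17.4 dB, -157.5°

At s = jω = j100:
quadratic: (j100)² + 96·j100 + 10000 = 0 + j9600 → |·| ≈ 9600, ∠ ≈ 90.00°
|L| = 500000 / 9600 ≈ 52.083
Gain = 20 log₁₀(52.083) ≈ 34.33 dB
∠L = 0.00° − 90.00° = -90.00°

At s = jω = j269:
quadratic: (j269)² + 96·j269 + 10000 = -62361 + j25824 → |·| ≈ 67496, ∠ ≈ 157.51°
|L| = 500000 / 67496 ≈ 7.4078
Gain = 20 log₁₀(7.4078) ≈ 17.39 dB
∠L = 0.00° − 157.51° = -157.51°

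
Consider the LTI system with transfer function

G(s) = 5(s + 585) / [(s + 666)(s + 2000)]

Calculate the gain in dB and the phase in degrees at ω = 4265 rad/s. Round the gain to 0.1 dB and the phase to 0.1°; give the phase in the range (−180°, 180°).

-59.5 dB, -63.8°

At s = jω = j4265:
zero (s+585): 585 + j4265 → |·| = √(585²+4265²) = √18532450 ≈ 4304.9, ∠ = arctan(4265/585) ≈ 82.19°
pole (s+666): 666 + j4265 → |·| = √(666²+4265²) = √18633781 ≈ 4316.7, ∠ = arctan(4265/666) ≈ 81.12°
pole (s+2000): 2000 + j4265 → |·| = √(2000²+4265²) = √22190225 ≈ 4710.7, ∠ = arctan(4265/2000) ≈ 64.88°
|G| = 5 · 4304.9 / 2.0335e+07 ≈ 0.0010585
Gain = 20 log₁₀(0.0010585) ≈ -59.51 dB
∠G = 82.19° − 146.00° = -63.81°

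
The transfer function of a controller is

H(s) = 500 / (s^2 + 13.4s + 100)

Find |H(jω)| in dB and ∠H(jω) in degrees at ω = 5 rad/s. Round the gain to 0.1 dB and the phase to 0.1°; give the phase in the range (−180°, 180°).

At s = jω = j5:
quadratic: (j5)² + 13.4·j5 + 100 = 75 + j67 → |·| ≈ 100.57, ∠ ≈ 41.78°
|H| = 500 / 100.57 ≈ 4.9717
Gain = 20 log₁₀(4.9717) ≈ 13.93 dB
∠H = 0.00° − 41.78° = -41.78°

13.9 dB, -41.8°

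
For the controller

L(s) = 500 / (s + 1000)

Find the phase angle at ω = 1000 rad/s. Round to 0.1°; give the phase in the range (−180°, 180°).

-45.0°

At s = jω = j1000:
pole (s+1000): 1000 + j1000 → |·| = √(1000²+1000²) = √2000000 ≈ 1414.2, ∠ = arctan(1000/1000) ≈ 45.00°
∠L = 0.00° − 45.00° = -45.00°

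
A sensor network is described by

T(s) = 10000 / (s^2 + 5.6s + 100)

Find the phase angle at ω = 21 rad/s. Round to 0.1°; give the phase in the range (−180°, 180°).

-161.0°

At s = jω = j21:
quadratic: (j21)² + 5.6·j21 + 100 = -341 + j117.6 → |·| ≈ 360.71, ∠ ≈ 160.97°
∠T = 0.00° − 160.97° = -160.97°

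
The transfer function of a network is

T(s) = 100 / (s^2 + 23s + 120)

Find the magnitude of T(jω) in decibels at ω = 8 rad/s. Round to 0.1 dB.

-5.7 dB

Substitute s = j8:
Numerator: 100 = 100 + j0
Denominator: (j8)^2 + 23(j8) + 120 = 56 + j184
|N| = √(100² + 0²) ≈ 100, ∠N ≈ 0.00°
|D| = √(56² + 184²) ≈ 192.33, ∠D ≈ 73.07°
|T| = 100 / 192.33 ≈ 0.51994
Gain = 20 log₁₀(0.51994) ≈ -5.68 dB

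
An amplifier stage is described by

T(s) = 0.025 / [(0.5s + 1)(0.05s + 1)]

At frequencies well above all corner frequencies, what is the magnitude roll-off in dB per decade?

Each pole contributes −20 dB/decade at high frequency; each zero contributes +20 dB/decade.
Net: 0 zero(s) − 2 pole(s) → -40 dB/decade.

-40 dB/decade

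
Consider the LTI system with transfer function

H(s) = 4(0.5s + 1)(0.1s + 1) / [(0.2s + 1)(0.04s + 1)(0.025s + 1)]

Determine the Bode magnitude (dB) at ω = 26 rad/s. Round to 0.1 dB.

24.1 dB

At ω = 26 rad/s:
zero (1 + j26·0.5) = 1 + j13 → |·| ≈ 13.038, ∠ ≈ 85.60°
zero (1 + j26·0.1) = 1 + j2.6 → |·| ≈ 2.7857, ∠ ≈ 68.96°
pole (1 + j26·0.2) = 1 + j5.2 → |·| ≈ 5.2953, ∠ ≈ 79.11°
pole (1 + j26·0.04) = 1 + j1.04 → |·| ≈ 1.4428, ∠ ≈ 46.12°
pole (1 + j26·0.025) = 1 + j0.65 → |·| ≈ 1.1927, ∠ ≈ 33.02°
|H| = 4 · 13.038 · 2.7857 / (5.2953 · 1.4428 · 1.1927) ≈ 15.943
Gain = 20 log₁₀(15.943) ≈ 24.05 dB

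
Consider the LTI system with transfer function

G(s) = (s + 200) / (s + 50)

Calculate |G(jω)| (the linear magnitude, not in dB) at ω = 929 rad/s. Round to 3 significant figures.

Substitute s = j929:
Numerator: (j929) + 200 = 200 + j929
Denominator: (j929) + 50 = 50 + j929
|N| = √(200² + 929²) ≈ 950.28, ∠N ≈ 77.85°
|D| = √(50² + 929²) ≈ 930.34, ∠D ≈ 86.92°
|G| = 950.28 / 930.34 ≈ 1.0214

1.02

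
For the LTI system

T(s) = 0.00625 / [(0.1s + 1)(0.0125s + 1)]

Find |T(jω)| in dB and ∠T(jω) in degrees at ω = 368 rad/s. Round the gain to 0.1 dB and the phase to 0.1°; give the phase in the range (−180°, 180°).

-88.9 dB, -166.2°

At ω = 368 rad/s:
pole (1 + j368·0.1) = 1 + j36.8 → |·| ≈ 36.814, ∠ ≈ 88.44°
pole (1 + j368·0.0125) = 1 + j4.6 → |·| ≈ 4.7074, ∠ ≈ 77.74°
|T| = 0.00625 · 1 / (36.814 · 4.7074) ≈ 3.6065e-05
Gain = 20 log₁₀(3.6065e-05) ≈ -88.86 dB
∠T = (0°) − (88.44° + 77.74°) = -166.18°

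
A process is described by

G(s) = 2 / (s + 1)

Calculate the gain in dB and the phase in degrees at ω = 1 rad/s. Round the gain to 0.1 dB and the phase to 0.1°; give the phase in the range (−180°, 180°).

Substitute s = j1:
Numerator: 2 = 2 + j0
Denominator: (j1) + 1 = 1 + j1
|N| = √(2² + 0²) ≈ 2, ∠N ≈ 0.00°
|D| = √(1² + 1²) ≈ 1.4142, ∠D ≈ 45.00°
|G| = 2 / 1.4142 ≈ 1.4142
Gain = 20 log₁₀(1.4142) ≈ 3.01 dB
∠G = 0.00° − 45.00° = -45.00°

3.0 dB, -45.0°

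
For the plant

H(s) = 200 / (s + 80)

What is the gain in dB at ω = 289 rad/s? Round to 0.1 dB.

-3.5 dB

At s = jω = j289:
pole (s+80): 80 + j289 → |·| = √(80²+289²) = √89921 ≈ 299.87, ∠ = arctan(289/80) ≈ 74.53°
|H| = 200 / 299.87 ≈ 0.66696
Gain = 20 log₁₀(0.66696) ≈ -3.52 dB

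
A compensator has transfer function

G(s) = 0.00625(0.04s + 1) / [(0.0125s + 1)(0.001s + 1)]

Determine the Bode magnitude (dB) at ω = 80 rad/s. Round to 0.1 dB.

At ω = 80 rad/s:
zero (1 + j80·0.04) = 1 + j3.2 → |·| ≈ 3.3526, ∠ ≈ 72.65°
pole (1 + j80·0.0125) = 1 + j1 → |·| ≈ 1.4142, ∠ ≈ 45.00°
pole (1 + j80·0.001) = 1 + j0.08 → |·| ≈ 1.0032, ∠ ≈ 4.57°
|G| = 0.00625 · 3.3526 / (1.4142 · 1.0032) ≈ 0.014769
Gain = 20 log₁₀(0.014769) ≈ -36.61 dB

-36.6 dB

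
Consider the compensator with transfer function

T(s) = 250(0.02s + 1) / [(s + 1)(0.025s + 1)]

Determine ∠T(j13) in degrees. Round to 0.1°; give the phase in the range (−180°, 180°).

-89.0°

At ω = 13 rad/s:
zero (1 + j13·0.02) = 1 + j0.26 → |·| ≈ 1.0332, ∠ ≈ 14.57°
pole (1 + j13·1) = 1 + j13 → |·| ≈ 13.038, ∠ ≈ 85.60°
pole (1 + j13·0.025) = 1 + j0.325 → |·| ≈ 1.0515, ∠ ≈ 18.00°
∠T = (14.57°) − (85.60° + 18.00°) = -89.03°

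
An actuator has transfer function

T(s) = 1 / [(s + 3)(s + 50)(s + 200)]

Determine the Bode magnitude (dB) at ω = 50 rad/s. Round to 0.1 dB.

At s = jω = j50:
pole (s+3): 3 + j50 → |·| = √(3²+50²) = √2509 ≈ 50.09, ∠ = arctan(50/3) ≈ 86.57°
pole (s+50): 50 + j50 → |·| = √(50²+50²) = √5000 ≈ 70.711, ∠ = arctan(50/50) ≈ 45.00°
pole (s+200): 200 + j50 → |·| = √(200²+50²) = √42500 ≈ 206.16, ∠ = arctan(50/200) ≈ 14.04°
|T| = 1 / 7.302e+05 ≈ 1.3695e-06
Gain = 20 log₁₀(1.3695e-06) ≈ -117.27 dB

-117.3 dB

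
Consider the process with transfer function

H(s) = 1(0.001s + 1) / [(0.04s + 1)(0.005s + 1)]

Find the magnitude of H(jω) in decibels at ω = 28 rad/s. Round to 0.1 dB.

-3.6 dB

At ω = 28 rad/s:
zero (1 + j28·0.001) = 1 + j0.028 → |·| ≈ 1.0004, ∠ ≈ 1.60°
pole (1 + j28·0.04) = 1 + j1.12 → |·| ≈ 1.5015, ∠ ≈ 48.24°
pole (1 + j28·0.005) = 1 + j0.14 → |·| ≈ 1.0098, ∠ ≈ 7.97°
|H| = 1 · 1.0004 / (1.5015 · 1.0098) ≈ 0.6598
Gain = 20 log₁₀(0.6598) ≈ -3.61 dB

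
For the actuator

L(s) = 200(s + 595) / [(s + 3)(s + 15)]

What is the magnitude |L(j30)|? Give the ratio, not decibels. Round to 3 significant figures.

118

At s = jω = j30:
zero (s+595): 595 + j30 → |·| = √(595²+30²) = √354925 ≈ 595.76, ∠ = arctan(30/595) ≈ 2.89°
pole (s+3): 3 + j30 → |·| = √(3²+30²) = √909 ≈ 30.15, ∠ = arctan(30/3) ≈ 84.29°
pole (s+15): 15 + j30 → |·| = √(15²+30²) = √1125 ≈ 33.541, ∠ = arctan(30/15) ≈ 63.43°
|L| = 200 · 595.76 / 1011.3 ≈ 117.82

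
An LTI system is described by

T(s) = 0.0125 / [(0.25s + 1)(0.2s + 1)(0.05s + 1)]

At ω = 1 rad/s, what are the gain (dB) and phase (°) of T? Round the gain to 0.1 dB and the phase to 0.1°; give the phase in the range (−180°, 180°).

-38.5 dB, -28.2°

At ω = 1 rad/s:
pole (1 + j1·0.25) = 1 + j0.25 → |·| ≈ 1.0308, ∠ ≈ 14.04°
pole (1 + j1·0.2) = 1 + j0.2 → |·| ≈ 1.0198, ∠ ≈ 11.31°
pole (1 + j1·0.05) = 1 + j0.05 → |·| ≈ 1.0012, ∠ ≈ 2.86°
|T| = 0.0125 · 1 / (1.0308 · 1.0198 · 1.0012) ≈ 0.011877
Gain = 20 log₁₀(0.011877) ≈ -38.51 dB
∠T = (0°) − (14.04° + 11.31° + 2.86°) = -28.21°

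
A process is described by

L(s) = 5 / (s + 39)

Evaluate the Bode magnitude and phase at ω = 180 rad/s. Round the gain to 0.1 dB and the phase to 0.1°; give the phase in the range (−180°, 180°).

At s = jω = j180:
pole (s+39): 39 + j180 → |·| = √(39²+180²) = √33921 ≈ 184.18, ∠ = arctan(180/39) ≈ 77.77°
|L| = 5 / 184.18 ≈ 0.027147
Gain = 20 log₁₀(0.027147) ≈ -31.33 dB
∠L = 0.00° − 77.77° = -77.77°

-31.3 dB, -77.8°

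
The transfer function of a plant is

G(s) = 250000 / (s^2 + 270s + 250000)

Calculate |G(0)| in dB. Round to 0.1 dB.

0.0 dB

G(0) = 250000 / 250000 = 1
20 log₁₀(1) ≈ 0.00 dB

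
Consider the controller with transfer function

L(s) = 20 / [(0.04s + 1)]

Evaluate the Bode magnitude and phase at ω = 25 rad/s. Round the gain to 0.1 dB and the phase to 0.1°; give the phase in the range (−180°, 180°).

23.0 dB, -45.0°

At ω = 25 rad/s:
pole (1 + j25·0.04) = 1 + j1 → |·| ≈ 1.4142, ∠ ≈ 45.00°
|L| = 20 · 1 / (1.4142) ≈ 14.142
Gain = 20 log₁₀(14.142) ≈ 23.01 dB
∠L = (0°) − (45.00°) = -45.00°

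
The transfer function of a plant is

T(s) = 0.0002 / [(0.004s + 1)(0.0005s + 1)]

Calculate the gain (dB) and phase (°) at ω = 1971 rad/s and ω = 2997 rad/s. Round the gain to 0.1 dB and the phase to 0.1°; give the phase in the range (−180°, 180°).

ω = 1971: -94.9 dB, -127.4°; ω = 2997: -100.7 dB, -141.5°

At ω = 1971 rad/s:
pole (1 + j1971·0.004) = 1 + j7.884 → |·| ≈ 7.9472, ∠ ≈ 82.77°
pole (1 + j1971·0.0005) = 1 + j0.9855 → |·| ≈ 1.404, ∠ ≈ 44.58°
|T| = 0.0002 · 1 / (7.9472 · 1.404) ≈ 1.7925e-05
Gain = 20 log₁₀(1.7925e-05) ≈ -94.93 dB
∠T = (0°) − (82.77° + 44.58°) = -127.35°

At ω = 2997 rad/s:
pole (1 + j2997·0.004) = 1 + j11.988 → |·| ≈ 12.03, ∠ ≈ 85.23°
pole (1 + j2997·0.0005) = 1 + j1.4985 → |·| ≈ 1.8015, ∠ ≈ 56.28°
|T| = 0.0002 · 1 / (12.03 · 1.8015) ≈ 9.2285e-06
Gain = 20 log₁₀(9.2285e-06) ≈ -100.70 dB
∠T = (0°) − (85.23° + 56.28°) = -141.51°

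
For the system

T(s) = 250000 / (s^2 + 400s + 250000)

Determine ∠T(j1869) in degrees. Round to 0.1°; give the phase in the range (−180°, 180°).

At s = jω = j1869:
quadratic: (j1869)² + 400·j1869 + 250000 = -3243161 + j747600 → |·| ≈ 3.3282e+06, ∠ ≈ 167.02°
∠T = 0.00° − 167.02° = -167.02°

-167.0°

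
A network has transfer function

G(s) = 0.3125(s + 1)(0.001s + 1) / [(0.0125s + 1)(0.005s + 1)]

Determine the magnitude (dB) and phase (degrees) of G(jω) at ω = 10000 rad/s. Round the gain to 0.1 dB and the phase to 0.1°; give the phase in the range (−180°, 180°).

14.0 dB, -4.1°

At ω = 10000 rad/s:
zero (1 + j10000·1) = 1 + j10000 → |·| ≈ 10000, ∠ ≈ 89.99°
zero (1 + j10000·0.001) = 1 + j10 → |·| ≈ 10.05, ∠ ≈ 84.29°
pole (1 + j10000·0.0125) = 1 + j125 → |·| ≈ 125, ∠ ≈ 89.54°
pole (1 + j10000·0.005) = 1 + j50 → |·| ≈ 50.01, ∠ ≈ 88.85°
|G| = 0.3125 · 10000 · 10.05 / (125 · 50.01) ≈ 5.024
Gain = 20 log₁₀(5.024) ≈ 14.02 dB
∠G = (89.99° + 84.29°) − (89.54° + 88.85°) = -4.11°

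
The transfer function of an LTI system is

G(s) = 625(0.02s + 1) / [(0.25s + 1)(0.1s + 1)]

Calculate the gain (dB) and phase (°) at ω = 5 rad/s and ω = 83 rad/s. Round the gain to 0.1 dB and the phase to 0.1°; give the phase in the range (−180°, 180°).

At ω = 5 rad/s:
zero (1 + j5·0.02) = 1 + j0.1 → |·| ≈ 1.005, ∠ ≈ 5.71°
pole (1 + j5·0.25) = 1 + j1.25 → |·| ≈ 1.6008, ∠ ≈ 51.34°
pole (1 + j5·0.1) = 1 + j0.5 → |·| ≈ 1.118, ∠ ≈ 26.57°
|G| = 625 · 1.005 / (1.6008 · 1.118) ≈ 350.97
Gain = 20 log₁₀(350.97) ≈ 50.91 dB
∠G = (5.71°) − (51.34° + 26.57°) = -72.20°

At ω = 83 rad/s:
zero (1 + j83·0.02) = 1 + j1.66 → |·| ≈ 1.9379, ∠ ≈ 58.93°
pole (1 + j83·0.25) = 1 + j20.75 → |·| ≈ 20.774, ∠ ≈ 87.24°
pole (1 + j83·0.1) = 1 + j8.3 → |·| ≈ 8.36, ∠ ≈ 83.13°
|G| = 625 · 1.9379 / (20.774 · 8.36) ≈ 6.974
Gain = 20 log₁₀(6.974) ≈ 16.87 dB
∠G = (58.93°) − (87.24° + 83.13°) = -111.44°

ω = 5: 50.9 dB, -72.2°; ω = 83: 16.9 dB, -111.4°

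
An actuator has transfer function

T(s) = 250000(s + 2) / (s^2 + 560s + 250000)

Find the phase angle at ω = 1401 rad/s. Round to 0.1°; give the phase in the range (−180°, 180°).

-65.5°

At s = jω = j1401:
zero (s+2): 2 + j1401 → |·| = √(2²+1401²) = √1962805 ≈ 1401, ∠ = arctan(1401/2) ≈ 89.92°
quadratic: (j1401)² + 560·j1401 + 250000 = -1712801 + j784560 → |·| ≈ 1.8839e+06, ∠ ≈ 155.39°
∠T = 89.92° − 155.39° = -65.47°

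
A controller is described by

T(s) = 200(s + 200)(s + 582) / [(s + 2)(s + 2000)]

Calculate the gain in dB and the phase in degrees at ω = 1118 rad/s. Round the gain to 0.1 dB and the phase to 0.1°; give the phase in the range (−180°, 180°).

At s = jω = j1118:
zero (s+200): 200 + j1118 → |·| = √(200²+1118²) = √1289924 ≈ 1135.7, ∠ = arctan(1118/200) ≈ 79.86°
zero (s+582): 582 + j1118 → |·| = √(582²+1118²) = √1588648 ≈ 1260.4, ∠ = arctan(1118/582) ≈ 62.50°
pole (s+2): 2 + j1118 → |·| = √(2²+1118²) = √1249928 ≈ 1118, ∠ = arctan(1118/2) ≈ 89.90°
pole (s+2000): 2000 + j1118 → |·| = √(2000²+1118²) = √5249924 ≈ 2291.3, ∠ = arctan(1118/2000) ≈ 29.21°
|T| = 200 · 1.4314e+06 / 2.5617e+06 ≈ 111.75
Gain = 20 log₁₀(111.75) ≈ 40.96 dB
∠T = 142.36° − 119.11° = 23.25°

41.0 dB, 23.3°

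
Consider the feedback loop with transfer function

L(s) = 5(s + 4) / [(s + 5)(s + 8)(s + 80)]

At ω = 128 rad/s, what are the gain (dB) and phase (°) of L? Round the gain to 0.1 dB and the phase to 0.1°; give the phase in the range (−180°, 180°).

-71.8 dB, -144.0°

At s = jω = j128:
zero (s+4): 4 + j128 → |·| = √(4²+128²) = √16400 ≈ 128.06, ∠ = arctan(128/4) ≈ 88.21°
pole (s+5): 5 + j128 → |·| = √(5²+128²) = √16409 ≈ 128.1, ∠ = arctan(128/5) ≈ 87.76°
pole (s+8): 8 + j128 → |·| = √(8²+128²) = √16448 ≈ 128.25, ∠ = arctan(128/8) ≈ 86.42°
pole (s+80): 80 + j128 → |·| = √(80²+128²) = √22784 ≈ 150.94, ∠ = arctan(128/80) ≈ 57.99°
|L| = 5 · 128.06 / 2.4798e+06 ≈ 0.00025821
Gain = 20 log₁₀(0.00025821) ≈ -71.76 dB
∠L = 88.21° − 232.17° = -143.96°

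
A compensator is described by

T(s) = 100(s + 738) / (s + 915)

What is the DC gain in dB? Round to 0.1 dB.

38.1 dB

T(0) = 100·738 / (915) ≈ 80.656
20 log₁₀(80.656) ≈ 38.13 dB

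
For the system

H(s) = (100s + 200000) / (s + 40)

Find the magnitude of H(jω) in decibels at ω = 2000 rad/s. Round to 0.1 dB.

Substitute s = j2000:
Numerator: 100(j2000) + 200000 = 200000 + j200000
Denominator: (j2000) + 40 = 40 + j2000
|N| = √(200000² + 200000²) ≈ 2.8284e+05, ∠N ≈ 45.00°
|D| = √(40² + 2000²) ≈ 2000.4, ∠D ≈ 88.85°
|H| = 2.8284e+05 / 2000.4 ≈ 141.39
Gain = 20 log₁₀(141.39) ≈ 43.01 dB

43.0 dB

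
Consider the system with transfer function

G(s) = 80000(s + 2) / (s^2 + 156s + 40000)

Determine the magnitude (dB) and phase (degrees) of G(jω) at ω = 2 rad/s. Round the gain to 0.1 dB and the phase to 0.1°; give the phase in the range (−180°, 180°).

15.1 dB, 44.6°

At s = jω = j2:
zero (s+2): 2 + j2 → |·| = √(2²+2²) = √8 ≈ 2.8284, ∠ = arctan(2/2) ≈ 45.00°
quadratic: (j2)² + 156·j2 + 40000 = 39996 + j312 → |·| ≈ 39997, ∠ ≈ 0.45°
|G| = 80000 · 2.8284 / 39997 ≈ 5.6572
Gain = 20 log₁₀(5.6572) ≈ 15.05 dB
∠G = 45.00° − 0.45° = 44.55°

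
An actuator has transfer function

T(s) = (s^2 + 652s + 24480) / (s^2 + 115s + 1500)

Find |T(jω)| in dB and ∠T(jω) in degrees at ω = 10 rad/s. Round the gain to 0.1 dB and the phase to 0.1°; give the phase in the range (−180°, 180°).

Substitute s = j10:
Numerator: (j10)^2 + 652(j10) + 24480 = 24380 + j6520
Denominator: (j10)^2 + 115(j10) + 1500 = 1400 + j1150
|N| = √(24380² + 6520²) ≈ 25237, ∠N ≈ 14.97°
|D| = √(1400² + 1150²) ≈ 1811.8, ∠D ≈ 39.40°
|T| = 25237 / 1811.8 ≈ 13.929
Gain = 20 log₁₀(13.929) ≈ 22.88 dB
∠T = 14.97° − 39.40° = -24.43°

22.9 dB, -24.4°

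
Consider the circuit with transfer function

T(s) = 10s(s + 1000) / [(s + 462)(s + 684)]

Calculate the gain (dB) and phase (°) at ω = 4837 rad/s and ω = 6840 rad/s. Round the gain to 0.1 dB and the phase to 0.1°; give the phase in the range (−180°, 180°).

At s = jω = j4837:
zero (s+1000): 1000 + j4837 → |·| = √(1000²+4837²) = √24396569 ≈ 4939.3, ∠ = arctan(4837/1000) ≈ 78.32°
zero at origin: s = j4837 → |·| = 4837, ∠ = 90.00°
pole (s+462): 462 + j4837 → |·| = √(462²+4837²) = √23610013 ≈ 4859, ∠ = arctan(4837/462) ≈ 84.54°
pole (s+684): 684 + j4837 → |·| = √(684²+4837²) = √23864425 ≈ 4885.1, ∠ = arctan(4837/684) ≈ 81.95°
|T| = 10 · 2.3891e+07 / 2.3737e+07 ≈ 10.065
Gain = 20 log₁₀(10.065) ≈ 20.06 dB
∠T = 168.32° − 166.49° = 1.83°

At s = jω = j6840:
zero (s+1000): 1000 + j6840 → |·| = √(1000²+6840²) = √47785600 ≈ 6912.7, ∠ = arctan(6840/1000) ≈ 81.68°
zero at origin: s = j6840 → |·| = 6840, ∠ = 90.00°
pole (s+462): 462 + j6840 → |·| = √(462²+6840²) = √46999044 ≈ 6855.6, ∠ = arctan(6840/462) ≈ 86.14°
pole (s+684): 684 + j6840 → |·| = √(684²+6840²) = √47253456 ≈ 6874.1, ∠ = arctan(6840/684) ≈ 84.29°
|T| = 10 · 4.7283e+07 / 4.7126e+07 ≈ 10.033
Gain = 20 log₁₀(10.033) ≈ 20.03 dB
∠T = 171.68° − 170.43° = 1.25°

ω = 4837: 20.1 dB, 1.8°; ω = 6840: 20.0 dB, 1.3°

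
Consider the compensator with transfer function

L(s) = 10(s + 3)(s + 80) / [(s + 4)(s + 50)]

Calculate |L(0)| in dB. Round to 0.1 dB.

L(0) = 10·3·80 / (4·50) = 12
20 log₁₀(12) ≈ 21.58 dB

21.6 dB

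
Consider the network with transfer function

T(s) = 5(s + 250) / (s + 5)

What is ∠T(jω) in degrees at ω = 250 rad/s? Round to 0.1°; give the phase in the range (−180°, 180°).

-43.9°

At s = jω = j250:
zero (s+250): 250 + j250 → |·| = √(250²+250²) = √125000 ≈ 353.55, ∠ = arctan(250/250) ≈ 45.00°
pole (s+5): 5 + j250 → |·| = √(5²+250²) = √62525 ≈ 250.05, ∠ = arctan(250/5) ≈ 88.85°
∠T = 45.00° − 88.85° = -43.85°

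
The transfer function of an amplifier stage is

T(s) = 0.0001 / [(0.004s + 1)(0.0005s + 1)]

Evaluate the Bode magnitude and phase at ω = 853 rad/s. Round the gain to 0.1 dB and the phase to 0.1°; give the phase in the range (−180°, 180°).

At ω = 853 rad/s:
pole (1 + j853·0.004) = 1 + j3.412 → |·| ≈ 3.5555, ∠ ≈ 73.67°
pole (1 + j853·0.0005) = 1 + j0.4265 → |·| ≈ 1.0872, ∠ ≈ 23.10°
|T| = 0.0001 · 1 / (3.5555 · 1.0872) ≈ 2.587e-05
Gain = 20 log₁₀(2.587e-05) ≈ -91.74 dB
∠T = (0°) − (73.67° + 23.10°) = -96.77°

-91.7 dB, -96.8°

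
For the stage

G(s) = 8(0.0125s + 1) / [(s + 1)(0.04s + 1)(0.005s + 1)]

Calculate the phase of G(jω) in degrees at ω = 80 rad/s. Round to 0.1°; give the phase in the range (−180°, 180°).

At ω = 80 rad/s:
zero (1 + j80·0.0125) = 1 + j1 → |·| ≈ 1.4142, ∠ ≈ 45.00°
pole (1 + j80·1) = 1 + j80 → |·| ≈ 80.006, ∠ ≈ 89.28°
pole (1 + j80·0.04) = 1 + j3.2 → |·| ≈ 3.3526, ∠ ≈ 72.65°
pole (1 + j80·0.005) = 1 + j0.4 → |·| ≈ 1.077, ∠ ≈ 21.80°
∠G = (45.00°) − (89.28° + 72.65° + 21.80°) = -138.73°

-138.7°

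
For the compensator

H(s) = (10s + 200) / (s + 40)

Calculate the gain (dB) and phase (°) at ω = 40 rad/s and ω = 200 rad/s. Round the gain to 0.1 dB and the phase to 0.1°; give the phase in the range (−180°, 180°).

Substitute s = j40:
Numerator: 10(j40) + 200 = 200 + j400
Denominator: (j40) + 40 = 40 + j40
|N| = √(200² + 400²) ≈ 447.21, ∠N ≈ 63.43°
|D| = √(40² + 40²) ≈ 56.569, ∠D ≈ 45.00°
|H| = 447.21 / 56.569 ≈ 7.9056
Gain = 20 log₁₀(7.9056) ≈ 17.96 dB
∠H = 63.43° − 45.00° = 18.43°

Substitute s = j200:
Numerator: 10(j200) + 200 = 200 + j2000
Denominator: (j200) + 40 = 40 + j200
|N| = √(200² + 2000²) ≈ 2010, ∠N ≈ 84.29°
|D| = √(40² + 200²) ≈ 203.96, ∠D ≈ 78.69°
|H| = 2010 / 203.96 ≈ 9.8549
Gain = 20 log₁₀(9.8549) ≈ 19.87 dB
∠H = 84.29° − 78.69° = 5.60°

ω = 40: 18.0 dB, 18.4°; ω = 200: 19.9 dB, 5.6°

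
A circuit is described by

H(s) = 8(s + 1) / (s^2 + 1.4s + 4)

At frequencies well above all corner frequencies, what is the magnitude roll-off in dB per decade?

-20 dB/decade

Each pole contributes −20 dB/decade at high frequency; each zero contributes +20 dB/decade.
Net: 1 zero(s) − 2 pole(s) → -20 dB/decade.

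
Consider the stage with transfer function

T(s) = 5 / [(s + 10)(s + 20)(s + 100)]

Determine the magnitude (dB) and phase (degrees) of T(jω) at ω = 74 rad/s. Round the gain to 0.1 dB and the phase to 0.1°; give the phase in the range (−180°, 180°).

At s = jω = j74:
pole (s+10): 10 + j74 → |·| = √(10²+74²) = √5576 ≈ 74.673, ∠ = arctan(74/10) ≈ 82.30°
pole (s+20): 20 + j74 → |·| = √(20²+74²) = √5876 ≈ 76.655, ∠ = arctan(74/20) ≈ 74.88°
pole (s+100): 100 + j74 → |·| = √(100²+74²) = √15476 ≈ 124.4, ∠ = arctan(74/100) ≈ 36.50°
|T| = 5 / 7.1207e+05 ≈ 7.0218e-06
Gain = 20 log₁₀(7.0218e-06) ≈ -103.07 dB
∠T = 0.00° − 193.68° = -193.68° ≡ 166.32° (principal value)

-103.1 dB, 166.3°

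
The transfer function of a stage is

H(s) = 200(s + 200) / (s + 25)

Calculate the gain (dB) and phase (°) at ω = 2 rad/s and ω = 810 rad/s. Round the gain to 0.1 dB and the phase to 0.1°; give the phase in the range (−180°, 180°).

ω = 2: 64.1 dB, -4.0°; ω = 810: 46.3 dB, -12.1°

At s = jω = j2:
zero (s+200): 200 + j2 → |·| = √(200²+2²) = √40004 ≈ 200.01, ∠ = arctan(2/200) ≈ 0.57°
pole (s+25): 25 + j2 → |·| = √(25²+2²) = √629 ≈ 25.08, ∠ = arctan(2/25) ≈ 4.57°
|H| = 200 · 200.01 / 25.08 ≈ 1595
Gain = 20 log₁₀(1595) ≈ 64.06 dB
∠H = 0.57° − 4.57° = -4.00°

At s = jω = j810:
zero (s+200): 200 + j810 → |·| = √(200²+810²) = √696100 ≈ 834.33, ∠ = arctan(810/200) ≈ 76.13°
pole (s+25): 25 + j810 → |·| = √(25²+810²) = √656725 ≈ 810.39, ∠ = arctan(810/25) ≈ 88.23°
|H| = 200 · 834.33 / 810.39 ≈ 205.91
Gain = 20 log₁₀(205.91) ≈ 46.27 dB
∠H = 76.13° − 88.23° = -12.10°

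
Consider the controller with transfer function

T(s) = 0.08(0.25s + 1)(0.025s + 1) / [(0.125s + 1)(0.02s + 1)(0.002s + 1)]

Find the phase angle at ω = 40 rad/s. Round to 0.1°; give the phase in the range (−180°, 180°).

At ω = 40 rad/s:
zero (1 + j40·0.25) = 1 + j10 → |·| ≈ 10.05, ∠ ≈ 84.29°
zero (1 + j40·0.025) = 1 + j1 → |·| ≈ 1.4142, ∠ ≈ 45.00°
pole (1 + j40·0.125) = 1 + j5 → |·| ≈ 5.099, ∠ ≈ 78.69°
pole (1 + j40·0.02) = 1 + j0.8 → |·| ≈ 1.2806, ∠ ≈ 38.66°
pole (1 + j40·0.002) = 1 + j0.08 → |·| ≈ 1.0032, ∠ ≈ 4.57°
∠T = (84.29° + 45.00°) − (78.69° + 38.66° + 4.57°) = 7.37°

7.4°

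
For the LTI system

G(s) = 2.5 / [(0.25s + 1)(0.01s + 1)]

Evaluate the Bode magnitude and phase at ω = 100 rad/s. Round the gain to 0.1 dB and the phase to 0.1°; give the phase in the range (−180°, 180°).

At ω = 100 rad/s:
pole (1 + j100·0.25) = 1 + j25 → |·| ≈ 25.02, ∠ ≈ 87.71°
pole (1 + j100·0.01) = 1 + j1 → |·| ≈ 1.4142, ∠ ≈ 45.00°
|G| = 2.5 · 1 / (25.02 · 1.4142) ≈ 0.070655
Gain = 20 log₁₀(0.070655) ≈ -23.02 dB
∠G = (0°) − (87.71° + 45.00°) = -132.71°

-23.0 dB, -132.7°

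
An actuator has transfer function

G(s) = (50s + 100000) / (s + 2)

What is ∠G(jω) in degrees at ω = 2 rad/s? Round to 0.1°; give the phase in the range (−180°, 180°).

Substitute s = j2:
Numerator: 50(j2) + 100000 = 100000 + j100
Denominator: (j2) + 2 = 2 + j2
|N| = √(100000² + 100²) ≈ 1e+05, ∠N ≈ 0.06°
|D| = √(2² + 2²) ≈ 2.8284, ∠D ≈ 45.00°
∠G = 0.06° − 45.00° = -44.94°

-44.9°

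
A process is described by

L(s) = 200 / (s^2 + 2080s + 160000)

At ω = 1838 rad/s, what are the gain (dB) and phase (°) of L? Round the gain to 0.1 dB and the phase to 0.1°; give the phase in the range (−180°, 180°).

-88.0 dB, -130.1°

Substitute s = j1838:
Numerator: 200 = 200 + j0
Denominator: (j1838)^2 + 2080(j1838) + 160000 = -3218244 + j3823040
|N| = √(200² + 0²) ≈ 200, ∠N ≈ 0.00°
|D| = √(3218244² + 3823040²) ≈ 4.9973e+06, ∠D ≈ 130.09°
|L| = 200 / 4.9973e+06 ≈ 4.0022e-05
Gain = 20 log₁₀(4.0022e-05) ≈ -87.95 dB
∠L = 0.00° − 130.09° = -130.09°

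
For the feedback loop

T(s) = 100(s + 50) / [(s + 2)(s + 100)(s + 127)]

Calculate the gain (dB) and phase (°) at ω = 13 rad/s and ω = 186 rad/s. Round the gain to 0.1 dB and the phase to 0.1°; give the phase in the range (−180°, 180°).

At s = jω = j13:
zero (s+50): 50 + j13 → |·| = √(50²+13²) = √2669 ≈ 51.662, ∠ = arctan(13/50) ≈ 14.57°
pole (s+2): 2 + j13 → |·| = √(2²+13²) = √173 ≈ 13.153, ∠ = arctan(13/2) ≈ 81.25°
pole (s+100): 100 + j13 → |·| = √(100²+13²) = √10169 ≈ 100.84, ∠ = arctan(13/100) ≈ 7.41°
pole (s+127): 127 + j13 → |·| = √(127²+13²) = √16298 ≈ 127.66, ∠ = arctan(13/127) ≈ 5.84°
|T| = 100 · 51.662 / 1.6932e+05 ≈ 0.030511
Gain = 20 log₁₀(0.030511) ≈ -30.31 dB
∠T = 14.57° − 94.50° = -79.93°

At s = jω = j186:
zero (s+50): 50 + j186 → |·| = √(50²+186²) = √37096 ≈ 192.6, ∠ = arctan(186/50) ≈ 74.95°
pole (s+2): 2 + j186 → |·| = √(2²+186²) = √34600 ≈ 186.01, ∠ = arctan(186/2) ≈ 89.38°
pole (s+100): 100 + j186 → |·| = √(100²+186²) = √44596 ≈ 211.18, ∠ = arctan(186/100) ≈ 61.74°
pole (s+127): 127 + j186 → |·| = √(127²+186²) = √50725 ≈ 225.22, ∠ = arctan(186/127) ≈ 55.67°
|T| = 100 · 192.6 / 8.847e+06 ≈ 0.002177
Gain = 20 log₁₀(0.002177) ≈ -53.24 dB
∠T = 74.95° − 206.79° = -131.84°

ω = 13: -30.3 dB, -79.9°; ω = 186: -53.2 dB, -131.8°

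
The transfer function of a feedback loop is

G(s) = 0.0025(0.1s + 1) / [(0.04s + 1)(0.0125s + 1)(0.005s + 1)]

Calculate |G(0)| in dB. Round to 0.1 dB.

G(0) = 0.0025 · 1 / 1 = 0.0025
20 log₁₀(0.0025) ≈ -52.04 dB

-52.0 dB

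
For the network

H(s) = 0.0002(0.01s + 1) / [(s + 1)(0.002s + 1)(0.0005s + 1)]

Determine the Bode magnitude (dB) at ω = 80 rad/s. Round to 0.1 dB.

At ω = 80 rad/s:
zero (1 + j80·0.01) = 1 + j0.8 → |·| ≈ 1.2806, ∠ ≈ 38.66°
pole (1 + j80·1) = 1 + j80 → |·| ≈ 80.006, ∠ ≈ 89.28°
pole (1 + j80·0.002) = 1 + j0.16 → |·| ≈ 1.0127, ∠ ≈ 9.09°
pole (1 + j80·0.0005) = 1 + j0.04 → |·| ≈ 1.0008, ∠ ≈ 2.29°
|H| = 0.0002 · 1.2806 / (80.006 · 1.0127 · 1.0008) ≈ 3.1586e-06
Gain = 20 log₁₀(3.1586e-06) ≈ -110.01 dB

-110.0 dB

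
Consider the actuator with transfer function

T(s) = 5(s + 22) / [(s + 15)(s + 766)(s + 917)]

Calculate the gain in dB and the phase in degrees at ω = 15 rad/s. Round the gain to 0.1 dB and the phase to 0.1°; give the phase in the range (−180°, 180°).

-101.0 dB, -12.8°

At s = jω = j15:
zero (s+22): 22 + j15 → |·| = √(22²+15²) = √709 ≈ 26.627, ∠ = arctan(15/22) ≈ 34.29°
pole (s+15): 15 + j15 → |·| = √(15²+15²) = √450 ≈ 21.213, ∠ = arctan(15/15) ≈ 45.00°
pole (s+766): 766 + j15 → |·| = √(766²+15²) = √586981 ≈ 766.15, ∠ = arctan(15/766) ≈ 1.12°
pole (s+917): 917 + j15 → |·| = √(917²+15²) = √841114 ≈ 917.12, ∠ = arctan(15/917) ≈ 0.94°
|T| = 5 · 26.627 / 1.4905e+07 ≈ 8.9322e-06
Gain = 20 log₁₀(8.9322e-06) ≈ -100.98 dB
∠T = 34.29° − 47.06° = -12.77°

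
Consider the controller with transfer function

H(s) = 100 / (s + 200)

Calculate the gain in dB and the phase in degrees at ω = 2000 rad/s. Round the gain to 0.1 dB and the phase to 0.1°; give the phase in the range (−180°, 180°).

At s = jω = j2000:
pole (s+200): 200 + j2000 → |·| = √(200²+2000²) = √4040000 ≈ 2010, ∠ = arctan(2000/200) ≈ 84.29°
|H| = 100 / 2010 ≈ 0.049751
Gain = 20 log₁₀(0.049751) ≈ -26.06 dB
∠H = 0.00° − 84.29° = -84.29°

-26.1 dB, -84.3°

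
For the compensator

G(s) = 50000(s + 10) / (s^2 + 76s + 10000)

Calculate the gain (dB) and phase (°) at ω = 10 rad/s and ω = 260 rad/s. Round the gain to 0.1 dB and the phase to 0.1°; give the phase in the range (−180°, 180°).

ω = 10: 37.1 dB, 40.6°; ω = 260: 46.6 dB, -73.3°

At s = jω = j10:
zero (s+10): 10 + j10 → |·| = √(10²+10²) = √200 ≈ 14.142, ∠ = arctan(10/10) ≈ 45.00°
quadratic: (j10)² + 76·j10 + 10000 = 9900 + j760 → |·| ≈ 9929.1, ∠ ≈ 4.39°
|G| = 50000 · 14.142 / 9929.1 ≈ 71.215
Gain = 20 log₁₀(71.215) ≈ 37.05 dB
∠G = 45.00° − 4.39° = 40.61°

At s = jω = j260:
zero (s+10): 10 + j260 → |·| = √(10²+260²) = √67700 ≈ 260.19, ∠ = arctan(260/10) ≈ 87.80°
quadratic: (j260)² + 76·j260 + 10000 = -57600 + j19760 → |·| ≈ 60895, ∠ ≈ 161.07°
|G| = 50000 · 260.19 / 60895 ≈ 213.64
Gain = 20 log₁₀(213.64) ≈ 46.59 dB
∠G = 87.80° − 161.07° = -73.27°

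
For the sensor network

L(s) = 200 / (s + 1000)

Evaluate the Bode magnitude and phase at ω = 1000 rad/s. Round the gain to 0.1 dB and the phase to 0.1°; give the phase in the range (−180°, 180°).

At s = jω = j1000:
pole (s+1000): 1000 + j1000 → |·| = √(1000²+1000²) = √2000000 ≈ 1414.2, ∠ = arctan(1000/1000) ≈ 45.00°
|L| = 200 / 1414.2 ≈ 0.14142
Gain = 20 log₁₀(0.14142) ≈ -16.99 dB
∠L = 0.00° − 45.00° = -45.00°

-17.0 dB, -45.0°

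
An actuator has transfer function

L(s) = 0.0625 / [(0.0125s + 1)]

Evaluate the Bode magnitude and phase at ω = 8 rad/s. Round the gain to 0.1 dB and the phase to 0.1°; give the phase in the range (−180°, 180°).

At ω = 8 rad/s:
pole (1 + j8·0.0125) = 1 + j0.1 → |·| ≈ 1.005, ∠ ≈ 5.71°
|L| = 0.0625 · 1 / (1.005) ≈ 0.062189
Gain = 20 log₁₀(0.062189) ≈ -24.13 dB
∠L = (0°) − (5.71°) = -5.71°

-24.1 dB, -5.7°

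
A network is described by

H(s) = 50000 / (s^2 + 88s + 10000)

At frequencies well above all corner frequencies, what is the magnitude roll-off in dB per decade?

Each pole contributes −20 dB/decade at high frequency; each zero contributes +20 dB/decade.
Net: 0 zero(s) − 2 pole(s) → -40 dB/decade.

-40 dB/decade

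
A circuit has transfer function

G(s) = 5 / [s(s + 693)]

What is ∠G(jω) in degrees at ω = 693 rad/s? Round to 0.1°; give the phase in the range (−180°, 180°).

At s = jω = j693:
pole (s+693): 693 + j693 → |·| = √(693²+693²) = √960498 ≈ 980.05, ∠ = arctan(693/693) ≈ 45.00°
pole at origin: |s| = 693, ∠ = 90.00° (in denominator)
∠G = 0.00° − 135.00° = -135.00°

-135.0°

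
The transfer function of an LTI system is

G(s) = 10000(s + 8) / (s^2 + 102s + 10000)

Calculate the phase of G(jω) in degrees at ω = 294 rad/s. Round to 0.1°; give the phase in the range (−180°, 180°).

-70.1°

At s = jω = j294:
zero (s+8): 8 + j294 → |·| = √(8²+294²) = √86500 ≈ 294.11, ∠ = arctan(294/8) ≈ 88.44°
quadratic: (j294)² + 102·j294 + 10000 = -76436 + j29988 → |·| ≈ 82108, ∠ ≈ 158.58°
∠G = 88.44° − 158.58° = -70.14°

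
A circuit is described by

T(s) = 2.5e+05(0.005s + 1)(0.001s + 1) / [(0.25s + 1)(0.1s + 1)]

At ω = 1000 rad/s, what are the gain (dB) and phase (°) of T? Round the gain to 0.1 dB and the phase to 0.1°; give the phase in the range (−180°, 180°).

37.2 dB, -55.5°

At ω = 1000 rad/s:
zero (1 + j1000·0.005) = 1 + j5 → |·| ≈ 5.099, ∠ ≈ 78.69°
zero (1 + j1000·0.001) = 1 + j1 → |·| ≈ 1.4142, ∠ ≈ 45.00°
pole (1 + j1000·0.25) = 1 + j250 → |·| ≈ 250, ∠ ≈ 89.77°
pole (1 + j1000·0.1) = 1 + j100 → |·| ≈ 100, ∠ ≈ 89.43°
|T| = 2.5e+05 · 5.099 · 1.4142 / (250 · 100) ≈ 72.11
Gain = 20 log₁₀(72.11) ≈ 37.16 dB
∠T = (78.69° + 45.00°) − (89.77° + 89.43°) = -55.51°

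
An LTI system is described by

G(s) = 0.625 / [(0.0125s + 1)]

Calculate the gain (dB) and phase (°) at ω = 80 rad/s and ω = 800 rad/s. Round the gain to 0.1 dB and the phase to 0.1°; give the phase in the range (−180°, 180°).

At ω = 80 rad/s:
pole (1 + j80·0.0125) = 1 + j1 → |·| ≈ 1.4142, ∠ ≈ 45.00°
|G| = 0.625 · 1 / (1.4142) ≈ 0.44195
Gain = 20 log₁₀(0.44195) ≈ -7.09 dB
∠G = (0°) − (45.00°) = -45.00°

At ω = 800 rad/s:
pole (1 + j800·0.0125) = 1 + j10 → |·| ≈ 10.05, ∠ ≈ 84.29°
|G| = 0.625 · 1 / (10.05) ≈ 0.062189
Gain = 20 log₁₀(0.062189) ≈ -24.13 dB
∠G = (0°) − (84.29°) = -84.29°

ω = 80: -7.1 dB, -45.0°; ω = 800: -24.1 dB, -84.3°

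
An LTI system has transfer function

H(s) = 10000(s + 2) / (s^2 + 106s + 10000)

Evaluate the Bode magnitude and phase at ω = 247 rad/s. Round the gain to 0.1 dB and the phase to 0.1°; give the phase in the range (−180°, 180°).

32.7 dB, -63.3°

At s = jω = j247:
zero (s+2): 2 + j247 → |·| = √(2²+247²) = √61013 ≈ 247.01, ∠ = arctan(247/2) ≈ 89.54°
quadratic: (j247)² + 106·j247 + 10000 = -51009 + j26182 → |·| ≈ 57336, ∠ ≈ 152.83°
|H| = 10000 · 247.01 / 57336 ≈ 43.081
Gain = 20 log₁₀(43.081) ≈ 32.69 dB
∠H = 89.54° − 152.83° = -63.29°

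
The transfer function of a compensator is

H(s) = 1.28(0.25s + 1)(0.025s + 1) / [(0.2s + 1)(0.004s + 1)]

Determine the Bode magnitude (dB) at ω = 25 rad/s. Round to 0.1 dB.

5.4 dB

At ω = 25 rad/s:
zero (1 + j25·0.25) = 1 + j6.25 → |·| ≈ 6.3295, ∠ ≈ 80.91°
zero (1 + j25·0.025) = 1 + j0.625 → |·| ≈ 1.1792, ∠ ≈ 32.01°
pole (1 + j25·0.2) = 1 + j5 → |·| ≈ 5.099, ∠ ≈ 78.69°
pole (1 + j25·0.004) = 1 + j0.1 → |·| ≈ 1.005, ∠ ≈ 5.71°
|H| = 1.28 · 6.3295 · 1.1792 / (5.099 · 1.005) ≈ 1.8643
Gain = 20 log₁₀(1.8643) ≈ 5.41 dB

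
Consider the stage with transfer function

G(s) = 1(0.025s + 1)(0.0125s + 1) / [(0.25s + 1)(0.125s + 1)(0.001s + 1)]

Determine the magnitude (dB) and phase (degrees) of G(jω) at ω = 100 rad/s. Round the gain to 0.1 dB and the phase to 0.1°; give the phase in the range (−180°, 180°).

-37.3 dB, -59.3°

At ω = 100 rad/s:
zero (1 + j100·0.025) = 1 + j2.5 → |·| ≈ 2.6926, ∠ ≈ 68.20°
zero (1 + j100·0.0125) = 1 + j1.25 → |·| ≈ 1.6008, ∠ ≈ 51.34°
pole (1 + j100·0.25) = 1 + j25 → |·| ≈ 25.02, ∠ ≈ 87.71°
pole (1 + j100·0.125) = 1 + j12.5 → |·| ≈ 12.54, ∠ ≈ 85.43°
pole (1 + j100·0.001) = 1 + j0.1 → |·| ≈ 1.005, ∠ ≈ 5.71°
|G| = 1 · 2.6926 · 1.6008 / (25.02 · 12.54 · 1.005) ≈ 0.01367
Gain = 20 log₁₀(0.01367) ≈ -37.28 dB
∠G = (68.20° + 51.34°) − (87.71° + 85.43° + 5.71°) = -59.31°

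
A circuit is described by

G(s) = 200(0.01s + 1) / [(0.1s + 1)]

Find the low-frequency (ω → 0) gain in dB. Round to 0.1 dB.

G(0) = 200 · 1 / 1 = 200
20 log₁₀(200) ≈ 46.02 dB

46.0 dB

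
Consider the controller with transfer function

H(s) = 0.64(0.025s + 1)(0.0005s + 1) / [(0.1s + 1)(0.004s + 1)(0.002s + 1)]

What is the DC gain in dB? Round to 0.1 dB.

H(0) = 0.64 · 1 / 1 = 0.64
20 log₁₀(0.64) ≈ -3.88 dB

-3.9 dB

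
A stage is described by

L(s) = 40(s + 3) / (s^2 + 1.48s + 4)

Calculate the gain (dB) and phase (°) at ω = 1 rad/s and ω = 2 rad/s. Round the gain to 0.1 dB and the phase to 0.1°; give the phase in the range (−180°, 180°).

At s = jω = j1:
zero (s+3): 3 + j1 → |·| = √(3²+1²) = √10 ≈ 3.1623, ∠ = arctan(1/3) ≈ 18.43°
quadratic: (j1)² + 1.48·j1 + 4 = 3 + j1.48 → |·| ≈ 3.3452, ∠ ≈ 26.26°
|L| = 40 · 3.1623 / 3.3452 ≈ 37.813
Gain = 20 log₁₀(37.813) ≈ 31.55 dB
∠L = 18.43° − 26.26° = -7.83°

At s = jω = j2:
zero (s+3): 3 + j2 → |·| = √(3²+2²) = √13 ≈ 3.6056, ∠ = arctan(2/3) ≈ 33.69°
quadratic: (j2)² + 1.48·j2 + 4 = 0 + j2.96 → |·| ≈ 2.96, ∠ ≈ 90.00°
|L| = 40 · 3.6056 / 2.96 ≈ 48.724
Gain = 20 log₁₀(48.724) ≈ 33.75 dB
∠L = 33.69° − 90.00° = -56.31°

ω = 1: 31.6 dB, -7.8°; ω = 2: 33.8 dB, -56.3°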